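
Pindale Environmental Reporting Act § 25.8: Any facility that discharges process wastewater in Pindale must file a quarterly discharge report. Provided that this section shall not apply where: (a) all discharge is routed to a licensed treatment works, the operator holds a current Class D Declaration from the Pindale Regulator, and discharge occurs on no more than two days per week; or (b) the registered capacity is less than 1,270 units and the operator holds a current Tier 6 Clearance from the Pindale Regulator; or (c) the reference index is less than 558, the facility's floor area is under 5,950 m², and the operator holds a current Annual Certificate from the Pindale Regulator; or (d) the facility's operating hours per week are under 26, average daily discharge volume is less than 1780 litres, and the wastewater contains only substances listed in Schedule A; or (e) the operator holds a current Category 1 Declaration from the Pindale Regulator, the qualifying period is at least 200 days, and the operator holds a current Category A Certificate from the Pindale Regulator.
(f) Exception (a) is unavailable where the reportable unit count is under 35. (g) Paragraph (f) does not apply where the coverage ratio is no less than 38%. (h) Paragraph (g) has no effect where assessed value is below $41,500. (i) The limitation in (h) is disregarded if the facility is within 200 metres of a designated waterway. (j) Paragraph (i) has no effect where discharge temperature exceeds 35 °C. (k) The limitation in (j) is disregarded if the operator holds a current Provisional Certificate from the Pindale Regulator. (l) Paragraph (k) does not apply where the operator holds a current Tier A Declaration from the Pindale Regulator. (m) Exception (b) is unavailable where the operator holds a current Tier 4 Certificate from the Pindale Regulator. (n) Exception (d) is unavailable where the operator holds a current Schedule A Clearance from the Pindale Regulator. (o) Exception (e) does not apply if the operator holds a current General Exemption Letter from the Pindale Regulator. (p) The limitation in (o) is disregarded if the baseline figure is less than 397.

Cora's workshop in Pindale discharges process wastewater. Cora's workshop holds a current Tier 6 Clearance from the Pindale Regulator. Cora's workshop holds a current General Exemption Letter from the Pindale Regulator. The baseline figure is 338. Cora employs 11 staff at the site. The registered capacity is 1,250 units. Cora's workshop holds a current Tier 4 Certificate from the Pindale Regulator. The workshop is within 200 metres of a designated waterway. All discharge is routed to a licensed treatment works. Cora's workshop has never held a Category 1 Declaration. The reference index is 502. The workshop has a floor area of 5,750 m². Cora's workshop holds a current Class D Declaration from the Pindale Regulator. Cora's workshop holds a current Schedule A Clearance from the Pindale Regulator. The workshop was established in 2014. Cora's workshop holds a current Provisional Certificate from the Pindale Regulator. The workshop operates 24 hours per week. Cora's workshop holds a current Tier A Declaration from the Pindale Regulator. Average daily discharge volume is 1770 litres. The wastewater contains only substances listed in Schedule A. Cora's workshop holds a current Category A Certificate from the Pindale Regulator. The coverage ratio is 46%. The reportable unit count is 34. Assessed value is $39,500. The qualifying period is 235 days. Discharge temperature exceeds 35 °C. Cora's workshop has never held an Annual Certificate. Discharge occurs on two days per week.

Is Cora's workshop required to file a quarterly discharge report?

Exception (a) is satisfied on its face — discharge is routed to a licensed treatment works; a current Class D Declaration is held; discharge occurs on no more than two days per week. But: (f) operates against (a): the reportable unit count is 34, under the 35 limit. (g) operates (the coverage ratio is 46%, meeting the 38% threshold), but is overridden by (h): (h) is engaged — assessed value is $39,500, below the $41,500 limit. (i) operates (the workshop is within 200 m of a designated waterway), but is displaced by (j): (j) operates against (i): discharge temperature exceeds 35 °C. (k) is engaged (a current Provisional Certificate is held), but yields to (l): (l) is triggered — a current Tier A Declaration is held. So (a) is unavailable.
Exception (b): the registered capacity is 1,250 units, less than the 1,270 units limit; a current Tier 6 Clearance is held — every condition holds. But applying paragraph (m): (m) applies — a current Tier 4 Certificate is held. (b) is therefore removed.
Exception (c) does not apply: there is no Annual Certificate in force.
All of (d)'s requirements are met (the facility's operating hours per week are 24, under the 26 limit; average daily discharge volume is 1770 litres, less than the 1780 litres limit; the wastewater is Schedule-A-only). However, paragraph (n) must be considered: (n) applies — a current Schedule A Clearance is held. So (d) is unavailable.
Exception (e) does not apply: the Category 1 Declaration is not current.
None of the exceptions is available; § 25.8 applies in full.

Yes — Cora's workshop must file a quarterly discharge report.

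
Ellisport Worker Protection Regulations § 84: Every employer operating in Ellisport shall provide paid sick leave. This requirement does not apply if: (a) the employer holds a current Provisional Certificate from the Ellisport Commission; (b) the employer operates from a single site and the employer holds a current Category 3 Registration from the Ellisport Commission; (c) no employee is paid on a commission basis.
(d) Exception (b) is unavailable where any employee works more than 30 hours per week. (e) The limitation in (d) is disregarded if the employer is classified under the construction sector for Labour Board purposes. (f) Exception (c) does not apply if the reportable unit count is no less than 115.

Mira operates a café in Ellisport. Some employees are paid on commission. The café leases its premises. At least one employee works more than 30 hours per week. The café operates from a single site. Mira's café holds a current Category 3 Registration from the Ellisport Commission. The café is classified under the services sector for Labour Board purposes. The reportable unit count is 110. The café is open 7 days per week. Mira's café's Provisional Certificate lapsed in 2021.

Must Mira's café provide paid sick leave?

Exception (a) fails — the Provisional Certificate is not current.
All of (b)'s requirements are met (the employer operates from a single site; a current Category 3 Registration is held). However, paragraphs (d)–(e) must be considered: (d) operates against (b): at least one employee exceeds 30 hours/week. (e) is not engaged (the café is classified under the services sector), so (d) stands. So (b) is unavailable.
Exception (c) requires that no employee is paid on a commission basis; but some employees are paid on commission, so (c) is unavailable.
No exception is made out. Mira's café falls within the general rule.

Yes — Mira's café must provide paid sick leave.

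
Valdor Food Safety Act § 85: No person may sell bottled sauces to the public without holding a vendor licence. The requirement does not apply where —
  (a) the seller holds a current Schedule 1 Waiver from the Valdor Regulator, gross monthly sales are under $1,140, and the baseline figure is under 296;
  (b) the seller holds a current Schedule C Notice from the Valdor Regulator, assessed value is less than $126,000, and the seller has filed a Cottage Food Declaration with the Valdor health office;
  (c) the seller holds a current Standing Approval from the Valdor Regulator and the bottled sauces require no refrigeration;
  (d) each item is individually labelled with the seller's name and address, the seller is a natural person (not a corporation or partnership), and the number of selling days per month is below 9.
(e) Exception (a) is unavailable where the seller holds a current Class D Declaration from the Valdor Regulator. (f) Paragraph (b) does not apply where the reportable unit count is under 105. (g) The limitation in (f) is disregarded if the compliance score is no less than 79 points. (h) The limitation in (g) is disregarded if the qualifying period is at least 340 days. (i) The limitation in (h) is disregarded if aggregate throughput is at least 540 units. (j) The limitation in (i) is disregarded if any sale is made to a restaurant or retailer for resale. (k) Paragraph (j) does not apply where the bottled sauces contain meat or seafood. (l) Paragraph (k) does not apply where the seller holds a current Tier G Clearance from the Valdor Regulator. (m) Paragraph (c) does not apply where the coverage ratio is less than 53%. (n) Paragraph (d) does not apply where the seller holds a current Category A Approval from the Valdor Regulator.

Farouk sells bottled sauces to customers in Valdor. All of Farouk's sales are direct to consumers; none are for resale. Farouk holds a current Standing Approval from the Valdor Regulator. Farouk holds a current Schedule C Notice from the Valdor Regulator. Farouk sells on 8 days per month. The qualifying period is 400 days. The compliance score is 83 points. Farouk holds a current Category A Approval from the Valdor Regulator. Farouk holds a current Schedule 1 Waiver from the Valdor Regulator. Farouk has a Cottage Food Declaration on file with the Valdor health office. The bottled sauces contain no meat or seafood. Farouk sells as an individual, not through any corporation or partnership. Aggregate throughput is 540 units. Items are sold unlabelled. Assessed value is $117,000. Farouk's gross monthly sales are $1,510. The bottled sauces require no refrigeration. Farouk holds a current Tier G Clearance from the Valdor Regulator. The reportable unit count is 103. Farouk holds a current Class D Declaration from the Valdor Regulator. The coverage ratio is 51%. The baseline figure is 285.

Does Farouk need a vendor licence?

No — exception (b) applies; Farouk is not required to hold a vendor licence.

Exception (a) requires that gross monthly sales are under $1,140; but gross monthly sales are $1,510, not under $1,140, so (a) is unavailable.
Exception (b) is satisfied on its face — a current Schedule C Notice is held; assessed value is $117,000, less than the $126,000 limit; a Cottage Food Declaration is on file. Applying paragraphs (f)–(l): (f) operates (the reportable unit count is 103, under the 105 limit), but is set aside by (g): (g) operates against (f): the compliance score is 83 points, meeting the 79 points threshold. (h) is engaged (the qualifying period is 400 days, meeting the 340 days threshold), but is itself disapplied by (i): (i) operates against (h): aggregate throughput is 540 units, meeting the 540 units threshold. (j) is not triggered (no sales are for resale), so (i) stands. So (b) applies.
All of (c)'s requirements are met (a current Standing Approval is held; the bottled sauces are shelf-stable). But applying paragraph (m): (m) applies — the coverage ratio is 51%, less than the 53% limit. So (c) is unavailable.
Exception (d) fails — items are sold unlabelled.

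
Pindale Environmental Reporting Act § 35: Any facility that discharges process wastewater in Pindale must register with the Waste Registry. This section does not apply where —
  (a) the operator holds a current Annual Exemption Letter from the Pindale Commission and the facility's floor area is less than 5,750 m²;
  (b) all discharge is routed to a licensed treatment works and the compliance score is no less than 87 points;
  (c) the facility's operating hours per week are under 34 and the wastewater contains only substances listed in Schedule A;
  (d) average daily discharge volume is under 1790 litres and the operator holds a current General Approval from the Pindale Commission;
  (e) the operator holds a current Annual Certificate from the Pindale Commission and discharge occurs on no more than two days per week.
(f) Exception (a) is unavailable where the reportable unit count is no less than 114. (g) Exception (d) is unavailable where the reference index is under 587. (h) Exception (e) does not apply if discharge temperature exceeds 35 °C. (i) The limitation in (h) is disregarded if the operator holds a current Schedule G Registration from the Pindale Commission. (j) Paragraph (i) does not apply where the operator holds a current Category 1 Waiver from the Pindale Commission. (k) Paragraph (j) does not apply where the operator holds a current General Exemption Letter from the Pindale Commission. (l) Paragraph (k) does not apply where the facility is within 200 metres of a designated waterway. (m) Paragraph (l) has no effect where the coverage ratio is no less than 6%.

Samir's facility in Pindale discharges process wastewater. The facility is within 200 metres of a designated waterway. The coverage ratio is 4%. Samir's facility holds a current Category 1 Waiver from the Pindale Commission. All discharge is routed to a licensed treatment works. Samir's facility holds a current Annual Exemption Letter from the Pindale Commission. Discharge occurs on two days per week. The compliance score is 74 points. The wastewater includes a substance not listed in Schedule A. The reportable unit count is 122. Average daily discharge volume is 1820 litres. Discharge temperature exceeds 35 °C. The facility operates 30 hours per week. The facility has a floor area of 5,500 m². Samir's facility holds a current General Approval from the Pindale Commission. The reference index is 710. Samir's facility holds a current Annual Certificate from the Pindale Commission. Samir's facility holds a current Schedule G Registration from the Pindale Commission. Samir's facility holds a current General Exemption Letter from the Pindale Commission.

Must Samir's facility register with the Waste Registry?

Yes — Samir's facility must register with the Waste Registry.

Exception (a): a current Annual Exemption Letter is held; the facility's floor area is 5,500 m², less than the 5,750 m² limit — every condition holds. But: (f) operates against (a): the reportable unit count is 122, meeting the 114 threshold. So (a) is unavailable.
Exception (b) requires that the compliance score is no less than 87 points; but the compliance score is 74 points, short of 87 points, so (b) is unavailable.
Exception (c) does not apply: the wastewater includes a non-Schedule-A substance.
Exception (d) fails — average daily discharge volume is 1820 litres, not under 1790 litres.
All of (e)'s requirements are met (a current Annual Certificate is held; discharge occurs on no more than two days per week). But applying paragraphs (h)–(m): (h) applies — discharge temperature exceeds 35 °C. (i) would limit (h) — a current Schedule G Registration is held — but (j) sets (i) aside: (j) operates — a current Category 1 Waiver is held. (k) applies (a current General Exemption Letter is held), but is displaced by (l): (l) operates — the facility is within 200 m of a designated waterway. (m) is not engaged (the coverage ratio is 4%, short of 6%), so (l) stands. (e) is therefore removed.
Every exception is unavailable, so the rule governs.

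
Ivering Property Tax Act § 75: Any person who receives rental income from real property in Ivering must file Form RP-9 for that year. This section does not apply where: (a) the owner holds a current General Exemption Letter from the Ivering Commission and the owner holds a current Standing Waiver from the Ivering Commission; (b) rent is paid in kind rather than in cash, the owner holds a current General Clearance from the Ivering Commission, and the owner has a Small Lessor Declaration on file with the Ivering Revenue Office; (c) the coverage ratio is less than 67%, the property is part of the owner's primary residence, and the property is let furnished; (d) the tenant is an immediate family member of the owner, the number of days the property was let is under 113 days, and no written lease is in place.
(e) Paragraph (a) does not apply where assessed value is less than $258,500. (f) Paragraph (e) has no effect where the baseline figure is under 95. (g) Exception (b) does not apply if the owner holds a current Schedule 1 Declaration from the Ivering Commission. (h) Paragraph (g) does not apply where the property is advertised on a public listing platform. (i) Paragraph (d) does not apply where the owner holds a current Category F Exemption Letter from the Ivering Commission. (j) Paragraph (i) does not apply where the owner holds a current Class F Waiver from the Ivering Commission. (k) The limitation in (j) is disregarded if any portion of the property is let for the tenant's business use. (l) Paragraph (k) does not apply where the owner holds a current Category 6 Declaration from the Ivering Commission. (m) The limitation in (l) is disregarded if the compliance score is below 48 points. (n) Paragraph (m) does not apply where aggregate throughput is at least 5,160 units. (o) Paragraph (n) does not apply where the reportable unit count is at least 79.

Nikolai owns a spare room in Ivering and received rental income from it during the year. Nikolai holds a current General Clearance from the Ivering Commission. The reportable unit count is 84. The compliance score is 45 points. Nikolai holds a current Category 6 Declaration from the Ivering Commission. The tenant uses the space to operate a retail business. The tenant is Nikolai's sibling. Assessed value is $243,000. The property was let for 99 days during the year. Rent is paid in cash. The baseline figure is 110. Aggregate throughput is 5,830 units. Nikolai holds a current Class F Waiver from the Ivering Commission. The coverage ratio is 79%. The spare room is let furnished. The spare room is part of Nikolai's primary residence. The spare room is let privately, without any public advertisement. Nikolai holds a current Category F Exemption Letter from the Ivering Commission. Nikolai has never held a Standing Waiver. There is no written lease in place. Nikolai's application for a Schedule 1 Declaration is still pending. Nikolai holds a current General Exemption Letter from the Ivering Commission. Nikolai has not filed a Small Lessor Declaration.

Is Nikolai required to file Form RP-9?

Yes — Nikolai must file Form RP-9.

Exception (a) fails — the Standing Waiver is not current.
Exception (b) requires that rent is paid in kind rather than in cash; but rent is paid in cash, so (b) is unavailable.
Exception (c) fails — the coverage ratio is 79%, not less than 67%.
Exception (d): the tenant is an immediate family member; the number of days the property was let is 99 days, under the 113 days limit; there is no written lease — every condition holds. But applying paragraphs (i)–(o): (i) operates — a current Category F Exemption Letter is held. (j) would limit (i) — a current Class F Waiver is held — but (k) sets (j) aside: (k) is engaged — the space is let for business use. (l) is triggered (a current Category 6 Declaration is held), but is overridden by (m): (m) operates — the compliance score is 45 points, below the 48 points limit. (n) is triggered (aggregate throughput is 5,830 units, meeting the 5,160 units threshold), but is displaced by (o): (o) operates against (n): the reportable unit count is 84, meeting the 79 threshold. (d) is therefore removed.
No exception is made out. Nikolai falls within the general rule.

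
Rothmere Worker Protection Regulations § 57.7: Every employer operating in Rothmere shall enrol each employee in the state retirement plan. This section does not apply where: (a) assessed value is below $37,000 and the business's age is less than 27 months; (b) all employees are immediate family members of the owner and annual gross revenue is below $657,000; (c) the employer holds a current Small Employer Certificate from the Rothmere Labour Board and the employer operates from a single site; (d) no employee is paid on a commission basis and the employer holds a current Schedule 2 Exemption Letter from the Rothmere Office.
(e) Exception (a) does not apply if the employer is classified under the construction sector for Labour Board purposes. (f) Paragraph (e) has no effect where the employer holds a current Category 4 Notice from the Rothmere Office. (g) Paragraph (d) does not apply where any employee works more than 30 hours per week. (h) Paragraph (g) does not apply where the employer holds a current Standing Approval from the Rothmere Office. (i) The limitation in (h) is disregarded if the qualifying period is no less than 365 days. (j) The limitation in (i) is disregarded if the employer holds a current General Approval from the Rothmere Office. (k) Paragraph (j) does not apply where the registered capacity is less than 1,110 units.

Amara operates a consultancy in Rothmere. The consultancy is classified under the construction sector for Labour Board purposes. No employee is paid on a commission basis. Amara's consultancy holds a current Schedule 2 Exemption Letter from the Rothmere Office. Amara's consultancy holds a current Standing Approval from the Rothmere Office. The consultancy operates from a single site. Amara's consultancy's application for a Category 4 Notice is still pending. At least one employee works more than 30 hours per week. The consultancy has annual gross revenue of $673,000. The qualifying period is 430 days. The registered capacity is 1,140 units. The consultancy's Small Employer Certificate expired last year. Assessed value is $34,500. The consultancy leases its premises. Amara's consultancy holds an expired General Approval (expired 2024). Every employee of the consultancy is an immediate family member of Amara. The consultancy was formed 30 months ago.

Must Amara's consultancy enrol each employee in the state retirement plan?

Exception (a) does not apply: the business's age is 30 months, not less than 27 months.
Exception (b) fails — annual gross revenue is $673,000, not below $657,000.
Exception (c) does not apply: the Small Employer Certificate has expired.
All of (d)'s requirements are met (no employee is paid on commission; a current Schedule 2 Exemption Letter is held). But: (g) operates against (d): at least one employee exceeds 30 hours/week. (h) would limit (g) — a current Standing Approval is held — but (i) sets (h) aside: (i) operates against (h): the qualifying period is 430 days, meeting the 365 days threshold. (j) is not engaged (the General Approval is not current), so (i) stands. So (d) is unavailable.
No exception is made out. Amara's consultancy falls within the general rule.

Yes — Amara's consultancy must enrol each employee in the state retirement plan.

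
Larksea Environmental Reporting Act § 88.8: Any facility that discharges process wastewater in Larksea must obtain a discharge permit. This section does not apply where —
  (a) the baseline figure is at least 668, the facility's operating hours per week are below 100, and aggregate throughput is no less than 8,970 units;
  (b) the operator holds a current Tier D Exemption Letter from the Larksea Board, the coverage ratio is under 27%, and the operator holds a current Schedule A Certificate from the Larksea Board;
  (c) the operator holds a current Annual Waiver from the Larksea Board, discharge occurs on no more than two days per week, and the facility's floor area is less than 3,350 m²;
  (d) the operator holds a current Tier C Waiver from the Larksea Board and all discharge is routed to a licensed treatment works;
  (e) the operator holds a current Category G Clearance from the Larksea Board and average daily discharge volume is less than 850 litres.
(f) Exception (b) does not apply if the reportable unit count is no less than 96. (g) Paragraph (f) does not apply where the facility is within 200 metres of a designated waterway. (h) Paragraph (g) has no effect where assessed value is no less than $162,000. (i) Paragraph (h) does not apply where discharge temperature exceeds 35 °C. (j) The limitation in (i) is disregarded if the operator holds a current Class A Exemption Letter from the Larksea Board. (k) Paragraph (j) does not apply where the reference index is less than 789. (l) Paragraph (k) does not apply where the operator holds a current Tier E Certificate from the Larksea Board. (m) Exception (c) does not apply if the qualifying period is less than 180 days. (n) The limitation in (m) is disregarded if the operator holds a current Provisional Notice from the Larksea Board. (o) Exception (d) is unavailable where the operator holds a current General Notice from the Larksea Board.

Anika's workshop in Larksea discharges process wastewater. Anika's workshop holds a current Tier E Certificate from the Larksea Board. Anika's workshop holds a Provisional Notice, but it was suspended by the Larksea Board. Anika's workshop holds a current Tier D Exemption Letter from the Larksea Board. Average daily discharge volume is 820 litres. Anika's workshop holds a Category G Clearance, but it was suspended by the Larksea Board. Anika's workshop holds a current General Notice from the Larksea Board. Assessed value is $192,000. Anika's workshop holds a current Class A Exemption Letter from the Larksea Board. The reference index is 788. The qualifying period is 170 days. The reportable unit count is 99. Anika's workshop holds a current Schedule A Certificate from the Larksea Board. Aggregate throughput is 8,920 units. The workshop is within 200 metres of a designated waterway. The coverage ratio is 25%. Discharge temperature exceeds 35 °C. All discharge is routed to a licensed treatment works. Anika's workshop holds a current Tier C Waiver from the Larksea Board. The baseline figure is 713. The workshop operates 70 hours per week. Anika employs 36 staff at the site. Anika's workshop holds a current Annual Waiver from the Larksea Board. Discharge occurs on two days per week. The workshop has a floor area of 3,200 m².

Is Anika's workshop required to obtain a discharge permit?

Yes — Anika's workshop must obtain a discharge permit.

Exception (a) does not apply: aggregate throughput is 8,920 units, short of 8,970 units.
All of (b)'s requirements are met (a current Tier D Exemption Letter is held; the coverage ratio is 25%, under the 27% limit; a current Schedule A Certificate is held). Turning to paragraphs (f)–(l): (f) operates against (b): the reportable unit count is 99, meeting the 96 threshold. (g) would limit (f) — the workshop is within 200 m of a designated waterway — but (h) sets (g) aside: (h) operates against (g): assessed value is $192,000, meeting the $162,000 threshold. (i) would limit (h) — discharge temperature exceeds 35 °C — but (j) sets (i) aside: (j) applies — a current Class A Exemption Letter is held. (k) operates (the reference index is 788, less than the 789 limit), but is itself disapplied by (l): (l) is triggered — a current Tier E Certificate is held. (b) is therefore removed.
Exception (c): a current Annual Waiver is held; discharge occurs on no more than two days per week; the facility's floor area is 3,200 m², less than the 3,350 m² limit — every condition holds. But: (m) applies — the qualifying period is 170 days, less than the 180 days limit. (n) is not engaged (there is no Provisional Notice in force), so (m) stands. So (c) is unavailable.
Exception (d) is satisfied on its face — a current Tier C Waiver is held; discharge is routed to a licensed treatment works. However, paragraph (o) must be considered: (o) is engaged — a current General Notice is held. (d) is therefore removed.
Exception (e) fails — there is no Category G Clearance in force.
Every exception is unavailable, so the rule governs.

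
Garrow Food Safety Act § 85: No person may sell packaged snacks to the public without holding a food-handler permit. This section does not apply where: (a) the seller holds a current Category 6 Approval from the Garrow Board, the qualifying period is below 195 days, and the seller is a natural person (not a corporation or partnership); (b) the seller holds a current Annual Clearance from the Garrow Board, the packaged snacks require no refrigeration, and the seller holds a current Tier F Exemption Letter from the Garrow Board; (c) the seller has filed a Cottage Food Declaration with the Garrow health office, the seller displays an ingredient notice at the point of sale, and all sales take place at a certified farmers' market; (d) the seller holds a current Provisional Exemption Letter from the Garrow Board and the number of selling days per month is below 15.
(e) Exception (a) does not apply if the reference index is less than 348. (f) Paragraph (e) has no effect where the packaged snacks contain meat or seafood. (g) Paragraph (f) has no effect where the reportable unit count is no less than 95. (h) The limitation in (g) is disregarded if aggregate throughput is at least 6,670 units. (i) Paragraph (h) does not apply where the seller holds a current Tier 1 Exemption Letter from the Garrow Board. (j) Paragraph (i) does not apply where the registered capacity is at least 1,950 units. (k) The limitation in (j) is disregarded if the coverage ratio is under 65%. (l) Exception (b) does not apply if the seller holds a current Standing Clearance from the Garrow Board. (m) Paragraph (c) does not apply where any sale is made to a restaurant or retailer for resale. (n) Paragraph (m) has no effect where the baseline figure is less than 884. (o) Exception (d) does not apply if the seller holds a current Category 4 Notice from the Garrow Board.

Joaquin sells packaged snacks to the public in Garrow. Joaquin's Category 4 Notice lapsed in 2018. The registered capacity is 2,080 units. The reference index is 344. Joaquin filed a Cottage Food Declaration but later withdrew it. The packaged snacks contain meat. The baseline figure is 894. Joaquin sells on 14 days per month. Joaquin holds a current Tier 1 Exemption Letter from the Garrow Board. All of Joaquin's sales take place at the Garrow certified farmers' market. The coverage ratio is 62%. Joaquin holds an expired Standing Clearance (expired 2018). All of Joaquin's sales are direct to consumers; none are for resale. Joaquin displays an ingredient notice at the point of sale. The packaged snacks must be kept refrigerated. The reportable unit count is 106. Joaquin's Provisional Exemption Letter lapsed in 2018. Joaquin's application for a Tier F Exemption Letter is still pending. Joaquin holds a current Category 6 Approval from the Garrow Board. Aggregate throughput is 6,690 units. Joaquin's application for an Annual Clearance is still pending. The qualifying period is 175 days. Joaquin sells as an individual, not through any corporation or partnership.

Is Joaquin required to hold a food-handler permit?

Exception (a) is satisfied on its face — a current Category 6 Approval is held; the qualifying period is 175 days, below the 195 days limit; the seller is a natural person. Turning to paragraphs (e)–(k): (e) is triggered — the reference index is 344, less than the 348 limit. (f) would limit (e) — the packaged snacks contain meat — but (g) sets (f) aside: (g) operates against (f): the reportable unit count is 106, meeting the 95 threshold. (h) applies (aggregate throughput is 6,690 units, meeting the 6,670 units threshold), but is displaced by (i): (i) operates against (h): a current Tier 1 Exemption Letter is held. (j) applies (the registered capacity is 2,080 units, meeting the 1,950 units threshold), but is set aside by (k): (k) operates against (j): the coverage ratio is 62%, under the 65% limit. (a) is therefore removed.
Exception (b) does not apply: the Annual Clearance is not current.
Exception (c) requires that the seller has filed a Cottage Food Declaration with the Garrow health office; but the Cottage Food Declaration was withdrawn, so (c) is unavailable.
Exception (d) requires that the seller holds a current Provisional Exemption Letter from the Garrow Board; but no current Provisional Exemption Letter is held, so (d) is unavailable.
No exception applies. The general rule governs.

Yes — Joaquin must hold a food-handler permit.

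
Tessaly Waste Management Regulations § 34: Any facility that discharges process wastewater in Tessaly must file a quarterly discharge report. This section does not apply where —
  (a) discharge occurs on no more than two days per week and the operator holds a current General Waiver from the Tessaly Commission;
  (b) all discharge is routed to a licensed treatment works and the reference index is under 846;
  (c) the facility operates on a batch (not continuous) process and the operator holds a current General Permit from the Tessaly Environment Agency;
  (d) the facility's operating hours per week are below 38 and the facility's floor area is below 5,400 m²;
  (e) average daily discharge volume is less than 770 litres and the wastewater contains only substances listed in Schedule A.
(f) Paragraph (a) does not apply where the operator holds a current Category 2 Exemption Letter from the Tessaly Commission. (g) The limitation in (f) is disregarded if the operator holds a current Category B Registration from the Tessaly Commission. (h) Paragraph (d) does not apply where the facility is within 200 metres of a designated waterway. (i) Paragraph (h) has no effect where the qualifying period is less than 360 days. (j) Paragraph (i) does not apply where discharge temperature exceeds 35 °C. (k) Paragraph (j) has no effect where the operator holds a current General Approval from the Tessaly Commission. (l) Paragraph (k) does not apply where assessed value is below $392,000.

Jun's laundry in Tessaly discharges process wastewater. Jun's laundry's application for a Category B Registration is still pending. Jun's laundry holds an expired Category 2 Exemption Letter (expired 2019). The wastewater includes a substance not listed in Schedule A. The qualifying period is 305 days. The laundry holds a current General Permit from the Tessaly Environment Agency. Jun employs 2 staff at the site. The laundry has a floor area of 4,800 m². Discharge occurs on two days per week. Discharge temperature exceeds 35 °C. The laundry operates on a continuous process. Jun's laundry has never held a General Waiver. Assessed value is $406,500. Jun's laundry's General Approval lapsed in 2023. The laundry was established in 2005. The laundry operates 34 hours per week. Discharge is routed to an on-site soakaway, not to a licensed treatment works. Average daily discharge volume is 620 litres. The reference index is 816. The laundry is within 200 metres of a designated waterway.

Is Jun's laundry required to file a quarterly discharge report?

Exception (a) fails — no current General Waiver is held.
Exception (b) requires that all discharge is routed to a licensed treatment works; but discharge is not routed to a licensed treatment works, so (b) is unavailable.
Exception (c) fails — the facility operates on a continuous process.
Exception (d): the facility's operating hours per week are 34, below the 38 limit; the facility's floor area is 4,800 m², below the 5,400 m² limit — every condition holds. Turning to paragraphs (h)–(l): (h) applies — the laundry is within 200 m of a designated waterway. (i) would limit (h) — the qualifying period is 305 days, less than the 360 days limit — but (j) sets (i) aside: (j) is engaged — discharge temperature exceeds 35 °C. (k) is not triggered (no current General Approval is held), so (j) stands. Exception (d) does not apply.
Exception (e) requires that the wastewater contains only substances listed in Schedule A; but the wastewater includes a non-Schedule-A substance, so (e) is unavailable.
Every exception is unavailable, so the rule governs.

Yes — Jun's laundry must file a quarterly discharge report.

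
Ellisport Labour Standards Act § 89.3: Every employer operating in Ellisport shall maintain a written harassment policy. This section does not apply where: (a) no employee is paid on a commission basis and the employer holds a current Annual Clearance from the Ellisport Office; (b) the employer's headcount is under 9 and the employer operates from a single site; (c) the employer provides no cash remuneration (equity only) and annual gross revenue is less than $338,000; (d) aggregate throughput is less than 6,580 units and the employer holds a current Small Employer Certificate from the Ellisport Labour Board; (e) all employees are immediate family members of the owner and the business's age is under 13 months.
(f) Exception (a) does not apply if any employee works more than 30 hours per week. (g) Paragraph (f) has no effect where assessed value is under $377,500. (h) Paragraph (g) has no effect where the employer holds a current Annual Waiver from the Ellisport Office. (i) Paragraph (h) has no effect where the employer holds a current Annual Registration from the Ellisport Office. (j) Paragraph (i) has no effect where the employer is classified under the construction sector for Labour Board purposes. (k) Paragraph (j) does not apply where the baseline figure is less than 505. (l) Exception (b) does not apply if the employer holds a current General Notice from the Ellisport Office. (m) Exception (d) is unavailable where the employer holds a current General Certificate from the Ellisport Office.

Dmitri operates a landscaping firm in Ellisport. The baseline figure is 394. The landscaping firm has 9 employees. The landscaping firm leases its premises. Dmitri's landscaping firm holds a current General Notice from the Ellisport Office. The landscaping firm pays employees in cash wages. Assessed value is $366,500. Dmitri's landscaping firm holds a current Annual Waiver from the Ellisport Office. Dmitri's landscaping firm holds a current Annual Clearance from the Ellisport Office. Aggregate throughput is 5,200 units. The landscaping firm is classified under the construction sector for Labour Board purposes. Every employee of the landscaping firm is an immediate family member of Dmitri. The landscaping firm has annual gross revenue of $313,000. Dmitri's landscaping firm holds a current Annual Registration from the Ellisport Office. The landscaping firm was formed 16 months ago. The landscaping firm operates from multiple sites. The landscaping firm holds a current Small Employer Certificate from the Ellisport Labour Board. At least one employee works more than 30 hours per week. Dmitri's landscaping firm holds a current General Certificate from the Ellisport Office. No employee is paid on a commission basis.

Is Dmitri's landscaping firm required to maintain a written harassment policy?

No — exception (a) applies; Dmitri's landscaping firm is not required to maintain a written harassment policy.

Exception (a): no employee is paid on commission; a current Annual Clearance is held — every condition holds. Applying paragraphs (f)–(k): (f) would limit (a) — at least one employee exceeds 30 hours/week — but (g) sets (f) aside: (g) applies — assessed value is $366,500, under the $377,500 limit. (h) would limit (g) — a current Annual Waiver is held — but (i) sets (h) aside: (i) operates against (h): a current Annual Registration is held. (j) would limit (i) — the landscaping firm is classified under the construction sector — but (k) sets (j) aside: (k) is triggered — the baseline figure is 394, less than the 505 limit. (a) remains available.
Exception (b) does not apply: the employer's headcount is 9, not under 9.
Exception (c) does not apply: employees are paid cash wages.
Exception (d): aggregate throughput is 5,200 units, less than the 6,580 units limit; a current Small Employer Certificate is held — every condition holds. But: (m) operates against (d): a current General Certificate is held. So (d) is unavailable.
Exception (e) does not apply: the business's age is 16 months, not under 13 months.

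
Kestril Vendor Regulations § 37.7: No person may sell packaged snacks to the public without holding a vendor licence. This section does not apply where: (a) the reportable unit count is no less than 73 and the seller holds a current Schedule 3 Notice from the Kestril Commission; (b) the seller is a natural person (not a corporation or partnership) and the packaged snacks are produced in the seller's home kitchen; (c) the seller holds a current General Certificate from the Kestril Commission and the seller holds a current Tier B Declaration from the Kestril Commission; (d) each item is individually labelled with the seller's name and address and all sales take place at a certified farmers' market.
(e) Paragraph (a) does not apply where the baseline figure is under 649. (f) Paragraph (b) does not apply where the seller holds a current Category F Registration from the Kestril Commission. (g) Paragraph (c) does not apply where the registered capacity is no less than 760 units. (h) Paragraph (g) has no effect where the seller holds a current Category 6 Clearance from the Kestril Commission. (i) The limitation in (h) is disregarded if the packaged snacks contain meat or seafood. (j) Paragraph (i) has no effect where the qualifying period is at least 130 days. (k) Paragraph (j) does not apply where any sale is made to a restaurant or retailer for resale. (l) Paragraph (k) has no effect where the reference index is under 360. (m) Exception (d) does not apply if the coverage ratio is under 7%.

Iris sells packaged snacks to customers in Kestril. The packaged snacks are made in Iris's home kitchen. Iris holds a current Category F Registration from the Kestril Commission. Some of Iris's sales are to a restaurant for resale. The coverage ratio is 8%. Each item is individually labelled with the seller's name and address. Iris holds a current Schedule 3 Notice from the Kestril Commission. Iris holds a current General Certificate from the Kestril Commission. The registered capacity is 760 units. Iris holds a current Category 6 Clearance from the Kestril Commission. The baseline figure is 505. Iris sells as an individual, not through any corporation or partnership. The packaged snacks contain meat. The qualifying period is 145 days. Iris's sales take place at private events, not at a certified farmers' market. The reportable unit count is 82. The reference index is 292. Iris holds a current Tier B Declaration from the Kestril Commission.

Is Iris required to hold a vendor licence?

No — exception (c) applies; Iris is not required to hold a vendor licence.

Exception (a) is satisfied on its face — the reportable unit count is 82, meeting the 73 threshold; a current Schedule 3 Notice is held. But: (e) is triggered — the baseline figure is 505, under the 649 limit. (a) is therefore removed.
Exception (b): the seller is a natural person; the packaged snacks are home-kitchen produced — every condition holds. However, paragraph (f) must be considered: (f) operates against (b): a current Category F Registration is held. (b) is therefore removed.
Exception (c): a current General Certificate is held; a current Tier B Declaration is held — every condition holds. Applying paragraphs (g)–(l): (g) is triggered (the registered capacity is 760 units, meeting the 760 units threshold), but is set aside by (h): (h) operates against (g): a current Category 6 Clearance is held. (i) would limit (h) — the packaged snacks contain meat — but (j) sets (i) aside: (j) is engaged — the qualifying period is 145 days, meeting the 130 days threshold. (k) operates (some sales are to a restaurant for resale), but yields to (l): (l) operates against (k): the reference index is 292, under the 360 limit. (c) remains available.
Exception (d) requires that all sales take place at a certified farmers' market; but sales are at private events, not a certified farmers' market, so (d) is unavailable.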